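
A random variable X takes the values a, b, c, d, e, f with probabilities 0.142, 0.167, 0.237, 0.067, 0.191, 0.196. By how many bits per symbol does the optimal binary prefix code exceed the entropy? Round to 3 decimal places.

Entropy H = −Σ p log₂ p ≈ 2.5016 bits.
Huffman merges: 67/1000+71/500→209/1000; 167/1000+191/1000→179/500; 49/250+209/1000→81/200; 237/1000+179/500→119/200; 81/200+119/200→1. L = 2567/1000 ≈ 2.5670.
L − H = 2.5670 − 2.5016 = 0.065 bits.

0.065 bits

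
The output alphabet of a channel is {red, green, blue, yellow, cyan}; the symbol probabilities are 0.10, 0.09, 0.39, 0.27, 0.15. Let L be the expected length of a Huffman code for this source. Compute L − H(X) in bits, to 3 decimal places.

0.045 bits

Entropy H = −Σ p log₂ p ≈ 2.0952 bits.
Huffman merges: 9/100+1/10→19/100; 3/20+19/100→17/50; 27/100+17/50→61/100; 39/100+61/100→1. L = 107/50 ≈ 2.1400.
L − H = 2.1400 − 2.0952 = 0.045 bits.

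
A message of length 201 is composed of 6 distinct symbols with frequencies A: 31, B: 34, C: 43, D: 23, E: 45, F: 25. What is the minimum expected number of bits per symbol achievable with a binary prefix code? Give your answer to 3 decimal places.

2.562 bits/symbol

Probabilities are the counts divided by 201.
Repeatedly combine the two least-probable nodes; the expected code length is the sum of the merged weights.
merge 23/201 + 25/201 → 16/67
merge 31/201 + 34/201 → 65/201
merge 43/201 + 15/67 → 88/201
merge 16/67 + 65/201 → 113/201
merge 88/201 + 113/201 → 1
L = 16/67 + 65/201 + 88/201 + 113/201 + 1 = 515/201 ≈ 2.562 bits/symbol.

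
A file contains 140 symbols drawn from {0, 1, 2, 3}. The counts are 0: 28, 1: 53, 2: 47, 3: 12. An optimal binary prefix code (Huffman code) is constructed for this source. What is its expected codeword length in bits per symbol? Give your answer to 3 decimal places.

Probabilities are the counts divided by 140.
Repeatedly combine the two least-probable nodes; the expected code length is the sum of the merged weights.
merge 3/35 + 1/5 → 2/7
merge 2/7 + 47/140 → 87/140
merge 53/140 + 87/140 → 1
L = 2/7 + 87/140 + 1 = 267/140 ≈ 1.907 bits/symbol.

1.907 bits/symbol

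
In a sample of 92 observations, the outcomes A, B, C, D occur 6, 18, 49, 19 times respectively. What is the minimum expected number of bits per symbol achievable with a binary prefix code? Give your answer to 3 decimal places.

Probabilities are the counts divided by 92.
Repeatedly combine the two least-probable nodes; the expected code length is the sum of the merged weights.
merge 3/46 + 9/46 → 6/23
merge 19/92 + 6/23 → 43/92
merge 43/92 + 49/92 → 1
L = 6/23 + 43/92 + 1 = 159/92 ≈ 1.728 bits/symbol.

1.728 bits/symbol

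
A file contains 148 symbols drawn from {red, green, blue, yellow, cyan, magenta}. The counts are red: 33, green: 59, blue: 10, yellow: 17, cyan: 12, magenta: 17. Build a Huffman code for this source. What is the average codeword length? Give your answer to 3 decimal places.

2.351 bits/symbol

Probabilities are the counts divided by 148.
Repeatedly combine the two least-probable nodes; the expected code length is the sum of the merged weights.
merge 5/74 + 3/37 → 11/74
merge 17/148 + 17/148 → 17/74
merge 11/74 + 33/148 → 55/148
merge 17/74 + 55/148 → 89/148
merge 59/148 + 89/148 → 1
L = 11/74 + 17/74 + 55/148 + 89/148 + 1 = 87/37 ≈ 2.351 bits/symbol.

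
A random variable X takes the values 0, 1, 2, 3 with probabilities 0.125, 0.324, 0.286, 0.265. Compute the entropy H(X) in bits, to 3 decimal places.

H = −Σ pᵢ log₂ pᵢ.
−0.125·log₂(0.125) = 0.3750
−0.324·log₂(0.324) = 0.5268
−0.286·log₂(0.286) = 0.5165
−0.265·log₂(0.265) = 0.5077
Sum ≈ 1.9260 → 1.926 bits.

1.926 bits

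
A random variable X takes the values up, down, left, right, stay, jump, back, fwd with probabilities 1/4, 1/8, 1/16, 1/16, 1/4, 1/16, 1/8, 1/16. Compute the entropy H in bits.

Each probability is a power of 1/2, so log₂(1/p) is an integer.
H = Σ p·log₂(1/p) = 1/4·2 + 1/8·3 + 1/16·4 + 1/16·4 + 1/4·2 + 1/16·4 + 1/8·3 + 1/16·4 = 2.75 bits.

2.75 bits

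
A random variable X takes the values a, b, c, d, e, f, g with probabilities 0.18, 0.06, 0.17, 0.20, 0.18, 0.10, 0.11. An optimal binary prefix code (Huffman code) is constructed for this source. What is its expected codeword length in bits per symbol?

Repeatedly combine the two least-probable nodes; the expected code length is the sum of the merged weights.
merge 3/50 + 1/10 → 4/25
merge 11/100 + 4/25 → 27/100
merge 17/100 + 9/50 → 7/20
merge 9/50 + 1/5 → 19/50
merge 27/100 + 7/20 → 31/50
merge 19/50 + 31/50 → 1
L = 4/25 + 27/100 + 7/20 + 19/50 + 31/50 + 1 = 139/50 = 2.78 bits/symbol.

2.78 bits/symbol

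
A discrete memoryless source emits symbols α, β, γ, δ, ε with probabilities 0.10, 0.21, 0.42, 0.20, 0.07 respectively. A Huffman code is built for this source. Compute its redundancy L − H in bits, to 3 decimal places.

Entropy H = −Σ p log₂ p ≈ 2.0636 bits.
Huffman merges: 7/100+1/10→17/100; 17/100+1/5→37/100; 21/100+37/100→29/50; 21/50+29/50→1. L = 53/25 ≈ 2.1200.
L − H = 2.1200 − 2.0636 = 0.056 bits.

0.056 bits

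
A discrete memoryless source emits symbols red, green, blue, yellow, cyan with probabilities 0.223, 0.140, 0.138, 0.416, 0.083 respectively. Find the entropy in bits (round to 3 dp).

H = −Σ pᵢ log₂ pᵢ.
−0.223·log₂(0.223) = 0.4828
−0.140·log₂(0.140) = 0.3971
−0.138·log₂(0.138) = 0.3943
−0.416·log₂(0.416) = 0.5264
−0.083·log₂(0.083) = 0.2980
Sum ≈ 2.0986 → 2.099 bits.

2.099 bits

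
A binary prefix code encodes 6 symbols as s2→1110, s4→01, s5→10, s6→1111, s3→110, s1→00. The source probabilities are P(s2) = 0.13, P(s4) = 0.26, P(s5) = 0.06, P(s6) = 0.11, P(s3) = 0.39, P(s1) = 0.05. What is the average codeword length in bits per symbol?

2.87 bits/symbol

L̄ = Σ pᵢ·ℓᵢ = 0.13·4 + 0.26·2 + 0.06·2 + 0.11·4 + 0.39·3 + 0.05·2 = 2.87 bits/symbol.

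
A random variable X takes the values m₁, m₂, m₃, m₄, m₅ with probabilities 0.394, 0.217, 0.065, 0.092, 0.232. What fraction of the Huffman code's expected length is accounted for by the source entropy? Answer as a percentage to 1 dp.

96.9%

Entropy H = −Σ p log₂ p ≈ 2.0698 bits.
Huffman merges: 13/200+23/250→157/1000; 157/1000+217/1000→187/500; 29/125+187/500→303/500; 197/500+303/500→1. L = 2137/1000 ≈ 2.1370.
Efficiency = H/L = 2.0698/2.1370 = 96.9%.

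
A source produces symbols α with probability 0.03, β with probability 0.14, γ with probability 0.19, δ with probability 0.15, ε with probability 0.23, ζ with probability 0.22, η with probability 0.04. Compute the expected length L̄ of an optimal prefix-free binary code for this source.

Repeatedly combine the two least-probable nodes; the expected code length is the sum of the merged weights.
merge 3/100 + 1/25 → 7/100
merge 7/100 + 7/50 → 21/100
merge 3/20 + 19/100 → 17/50
merge 21/100 + 11/50 → 43/100
merge 23/100 + 17/50 → 57/100
merge 43/100 + 57/100 → 1
L = 7/100 + 21/100 + 17/50 + 43/100 + 57/100 + 1 = 131/50 = 2.62 bits/symbol.

2.62 bits/symbol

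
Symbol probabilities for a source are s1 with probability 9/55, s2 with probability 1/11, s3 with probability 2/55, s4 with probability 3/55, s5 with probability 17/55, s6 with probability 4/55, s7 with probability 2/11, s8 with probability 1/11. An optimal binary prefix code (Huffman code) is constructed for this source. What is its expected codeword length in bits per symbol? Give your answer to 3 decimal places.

Repeatedly combine the two least-probable nodes; the expected code length is the sum of the merged weights.
merge 2/55 + 3/55 → 1/11
merge 4/55 + 1/11 → 9/55
merge 1/11 + 1/11 → 2/11
merge 9/55 + 9/55 → 18/55
merge 2/11 + 2/11 → 4/11
merge 17/55 + 18/55 → 7/11
merge 4/11 + 7/11 → 1
L = 1/11 + 9/55 + 2/11 + 18/55 + 4/11 + 7/11 + 1 = 152/55 ≈ 2.764 bits/symbol.

2.764 bits/symbol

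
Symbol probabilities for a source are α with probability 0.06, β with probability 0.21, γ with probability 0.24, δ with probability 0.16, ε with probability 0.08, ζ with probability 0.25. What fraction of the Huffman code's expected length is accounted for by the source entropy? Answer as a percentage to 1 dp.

Entropy H = −Σ p log₂ p ≈ 2.4250 bits.
Huffman merges: 3/50+2/25→7/50; 7/50+4/25→3/10; 21/100+6/25→9/20; 1/4+3/10→11/20; 9/20+11/20→1. L = 61/25 ≈ 2.4400.
Efficiency = H/L = 2.4250/2.4400 = 99.4%.

99.4%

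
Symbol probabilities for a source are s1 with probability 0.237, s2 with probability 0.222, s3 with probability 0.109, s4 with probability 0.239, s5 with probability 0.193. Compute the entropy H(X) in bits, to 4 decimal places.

H = −Σ pᵢ log₂ pᵢ.
−0.237·log₂(0.237) = 0.4923
−0.222·log₂(0.222) = 0.4820
−0.109·log₂(0.109) = 0.3485
−0.239·log₂(0.239) = 0.4935
−0.193·log₂(0.193) = 0.4581
Sum ≈ 2.2744 → 2.2744 bits.

2.2744 bits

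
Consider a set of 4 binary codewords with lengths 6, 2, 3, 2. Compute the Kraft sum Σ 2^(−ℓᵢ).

0.640625

With common denominator 2^6 = 64: Σ 2^(−ℓᵢ) = 1/64 + 16/64 + 8/64 + 16/64 = 41/64 = 0.640625.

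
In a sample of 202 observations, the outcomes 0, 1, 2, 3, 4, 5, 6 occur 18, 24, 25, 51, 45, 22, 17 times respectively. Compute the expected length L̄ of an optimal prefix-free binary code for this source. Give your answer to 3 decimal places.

Probabilities are the counts divided by 202.
Repeatedly combine the two least-probable nodes; the expected code length is the sum of the merged weights.
merge 17/202 + 9/101 → 35/202
merge 11/101 + 12/101 → 23/101
merge 25/202 + 35/202 → 30/101
merge 45/202 + 23/101 → 91/202
merge 51/202 + 30/101 → 111/202
merge 91/202 + 111/202 → 1
L = 35/202 + 23/101 + 30/101 + 91/202 + 111/202 + 1 = 545/202 ≈ 2.698 bits/symbol.

2.698 bits/symbol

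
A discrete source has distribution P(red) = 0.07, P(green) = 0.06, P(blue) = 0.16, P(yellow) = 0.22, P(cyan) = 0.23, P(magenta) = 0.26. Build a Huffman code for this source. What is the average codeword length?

Repeatedly combine the two least-probable nodes; the expected code length is the sum of the merged weights.
merge 3/50 + 7/100 → 13/100
merge 13/100 + 4/25 → 29/100
merge 11/50 + 23/100 → 9/20
merge 13/50 + 29/100 → 11/20
merge 9/20 + 11/20 → 1
L = 13/100 + 29/100 + 9/20 + 11/20 + 1 = 121/50 = 2.42 bits/symbol.

2.42 bits/symbol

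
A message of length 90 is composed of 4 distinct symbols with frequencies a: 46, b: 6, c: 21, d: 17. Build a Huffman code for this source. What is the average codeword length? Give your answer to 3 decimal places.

Probabilities are the counts divided by 90.
Repeatedly combine the two least-probable nodes; the expected code length is the sum of the merged weights.
merge 1/15 + 17/90 → 23/90
merge 7/30 + 23/90 → 22/45
merge 22/45 + 23/45 → 1
L = 23/90 + 22/45 + 1 = 157/90 ≈ 1.744 bits/symbol.

1.744 bits/symbol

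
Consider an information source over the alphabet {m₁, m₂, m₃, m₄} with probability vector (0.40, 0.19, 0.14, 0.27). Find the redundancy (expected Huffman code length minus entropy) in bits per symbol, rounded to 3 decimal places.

Entropy H = −Σ p log₂ p ≈ 1.8911 bits.
Huffman merges: 7/50+19/100→33/100; 27/100+33/100→3/5; 2/5+3/5→1. L = 193/100 ≈ 1.9300.
L − H = 1.9300 − 1.8911 = 0.039 bits.

0.039 bits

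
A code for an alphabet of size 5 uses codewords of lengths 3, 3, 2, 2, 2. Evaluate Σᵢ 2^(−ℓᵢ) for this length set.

1

With common denominator 2^3 = 8: Σ 2^(−ℓᵢ) = 1/8 + 1/8 + 2/8 + 2/8 + 2/8 = 8/8 = 1.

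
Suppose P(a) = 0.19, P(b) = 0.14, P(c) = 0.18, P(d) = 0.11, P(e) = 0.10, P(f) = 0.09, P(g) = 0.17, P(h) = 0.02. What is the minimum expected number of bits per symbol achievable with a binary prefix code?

2.92 bits/symbol

Repeatedly combine the two least-probable nodes; the expected code length is the sum of the merged weights.
merge 1/50 + 9/100 → 11/100
merge 1/10 + 11/100 → 21/100
merge 11/100 + 7/50 → 1/4
merge 17/100 + 9/50 → 7/20
merge 19/100 + 21/100 → 2/5
merge 1/4 + 7/20 → 3/5
merge 2/5 + 3/5 → 1
L = 11/100 + 21/100 + 1/4 + 7/20 + 2/5 + 3/5 + 1 = 73/25 = 2.92 bits/symbol.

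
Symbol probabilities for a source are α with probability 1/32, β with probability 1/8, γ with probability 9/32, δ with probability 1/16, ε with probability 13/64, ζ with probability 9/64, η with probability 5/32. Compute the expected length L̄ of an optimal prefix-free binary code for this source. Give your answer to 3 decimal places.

2.609 bits/symbol

Repeatedly combine the two least-probable nodes; the expected code length is the sum of the merged weights.
merge 1/32 + 1/16 → 3/32
merge 3/32 + 1/8 → 7/32
merge 9/64 + 5/32 → 19/64
merge 13/64 + 7/32 → 27/64
merge 9/32 + 19/64 → 37/64
merge 27/64 + 37/64 → 1
L = 3/32 + 7/32 + 19/64 + 27/64 + 37/64 + 1 = 167/64 ≈ 2.609 bits/symbol.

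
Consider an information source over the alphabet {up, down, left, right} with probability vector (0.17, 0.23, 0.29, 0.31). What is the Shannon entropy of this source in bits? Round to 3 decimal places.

H = −Σ pᵢ log₂ pᵢ.
−0.17·log₂(0.17) = 0.4346
−0.23·log₂(0.23) = 0.4877
−0.29·log₂(0.29) = 0.5179
−0.31·log₂(0.31) = 0.5238
Sum ≈ 1.9640 → 1.964 bits.

1.964 bits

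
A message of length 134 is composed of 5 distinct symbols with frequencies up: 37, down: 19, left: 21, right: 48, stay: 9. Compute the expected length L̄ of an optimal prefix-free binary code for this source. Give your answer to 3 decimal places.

Probabilities are the counts divided by 134.
Repeatedly combine the two least-probable nodes; the expected code length is the sum of the merged weights.
merge 9/134 + 19/134 → 14/67
merge 21/134 + 14/67 → 49/134
merge 37/134 + 24/67 → 85/134
merge 49/134 + 85/134 → 1
L = 14/67 + 49/134 + 85/134 + 1 = 148/67 ≈ 2.209 bits/symbol.

2.209 bits/symbol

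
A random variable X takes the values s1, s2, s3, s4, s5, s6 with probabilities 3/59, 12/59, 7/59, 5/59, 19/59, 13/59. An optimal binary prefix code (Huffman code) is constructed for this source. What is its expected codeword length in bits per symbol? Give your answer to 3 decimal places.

2.390 bits/symbol

Repeatedly combine the two least-probable nodes; the expected code length is the sum of the merged weights.
merge 3/59 + 5/59 → 8/59
merge 7/59 + 8/59 → 15/59
merge 12/59 + 13/59 → 25/59
merge 15/59 + 19/59 → 34/59
merge 25/59 + 34/59 → 1
L = 8/59 + 15/59 + 25/59 + 34/59 + 1 = 141/59 ≈ 2.390 bits/symbol.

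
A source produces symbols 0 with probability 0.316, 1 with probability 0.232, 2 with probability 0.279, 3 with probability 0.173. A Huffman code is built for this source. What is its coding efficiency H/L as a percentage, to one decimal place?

98.3%

Entropy H = −Σ p log₂ p ≈ 1.9659 bits.
Huffman merges: 173/1000+29/125→81/200; 279/1000+79/250→119/200; 81/200+119/200→1. L = 2 ≈ 2.0000.
Efficiency = H/L = 1.9659/2.0000 = 98.3%.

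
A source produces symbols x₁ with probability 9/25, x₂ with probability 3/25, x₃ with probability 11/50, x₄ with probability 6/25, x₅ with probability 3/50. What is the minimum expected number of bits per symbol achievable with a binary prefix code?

2.18 bits/symbol

Repeatedly combine the two least-probable nodes; the expected code length is the sum of the merged weights.
merge 3/50 + 3/25 → 9/50
merge 9/50 + 11/50 → 2/5
merge 6/25 + 9/25 → 3/5
merge 2/5 + 3/5 → 1
L = 9/50 + 2/5 + 3/5 + 1 = 109/50 = 2.18 bits/symbol.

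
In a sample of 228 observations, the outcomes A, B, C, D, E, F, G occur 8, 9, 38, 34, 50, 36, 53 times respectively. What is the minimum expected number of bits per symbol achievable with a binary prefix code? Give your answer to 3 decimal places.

Probabilities are the counts divided by 228.
Repeatedly combine the two least-probable nodes; the expected code length is the sum of the merged weights.
merge 2/57 + 3/76 → 17/228
merge 17/228 + 17/114 → 17/76
merge 3/19 + 1/6 → 37/114
merge 25/114 + 17/76 → 101/228
merge 53/228 + 37/114 → 127/228
merge 101/228 + 127/228 → 1
L = 17/228 + 17/76 + 37/114 + 101/228 + 127/228 + 1 = 299/114 ≈ 2.623 bits/symbol.

2.623 bits/symbol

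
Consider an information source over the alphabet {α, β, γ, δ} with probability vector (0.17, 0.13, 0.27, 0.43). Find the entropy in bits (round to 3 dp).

1.851 bits

H = −Σ pᵢ log₂ pᵢ.
−0.17·log₂(0.17) = 0.4346
−0.13·log₂(0.13) = 0.3826
−0.27·log₂(0.27) = 0.5100
−0.43·log₂(0.43) = 0.5236
Sum ≈ 1.8508 → 1.851 bits.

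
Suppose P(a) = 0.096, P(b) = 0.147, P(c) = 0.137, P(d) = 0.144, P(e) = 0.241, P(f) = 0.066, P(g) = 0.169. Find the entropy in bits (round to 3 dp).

H = −Σ pᵢ log₂ pᵢ.
−0.096·log₂(0.096) = 0.3246
−0.147·log₂(0.147) = 0.4066
−0.137·log₂(0.137) = 0.3929
−0.144·log₂(0.144) = 0.4026
−0.241·log₂(0.241) = 0.4947
−0.066·log₂(0.066) = 0.2588
−0.169·log₂(0.169) = 0.4335
Sum ≈ 2.7137 → 2.714 bits.

2.714 bits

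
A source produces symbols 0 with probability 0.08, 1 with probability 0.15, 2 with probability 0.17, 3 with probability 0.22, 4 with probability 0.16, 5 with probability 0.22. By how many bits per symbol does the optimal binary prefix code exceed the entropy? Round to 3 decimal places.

0.039 bits

Entropy H = −Σ p log₂ p ≈ 2.5208 bits.
Huffman merges: 2/25+3/20→23/100; 4/25+17/100→33/100; 11/50+11/50→11/25; 23/100+33/100→14/25; 11/25+14/25→1. L = 64/25 ≈ 2.5600.
L − H = 2.5600 − 2.5208 = 0.039 bits.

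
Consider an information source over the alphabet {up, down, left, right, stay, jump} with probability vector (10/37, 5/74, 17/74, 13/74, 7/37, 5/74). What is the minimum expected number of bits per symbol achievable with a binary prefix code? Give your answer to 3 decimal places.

Repeatedly combine the two least-probable nodes; the expected code length is the sum of the merged weights.
merge 5/74 + 5/74 → 5/37
merge 5/37 + 13/74 → 23/74
merge 7/37 + 17/74 → 31/74
merge 10/37 + 23/74 → 43/74
merge 31/74 + 43/74 → 1
L = 5/37 + 23/74 + 31/74 + 43/74 + 1 = 181/74 ≈ 2.446 bits/symbol.

2.446 bits/symbol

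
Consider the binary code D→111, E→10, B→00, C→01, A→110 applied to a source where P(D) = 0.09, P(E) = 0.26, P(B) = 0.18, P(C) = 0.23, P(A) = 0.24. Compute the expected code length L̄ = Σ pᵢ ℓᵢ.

2.33 bits/symbol

L̄ = Σ pᵢ·ℓᵢ = 0.09·3 + 0.26·2 + 0.18·2 + 0.23·2 + 0.24·3 = 2.33 bits/symbol.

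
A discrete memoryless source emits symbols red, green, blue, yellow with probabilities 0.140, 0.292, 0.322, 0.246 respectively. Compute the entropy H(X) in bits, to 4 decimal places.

1.9398 bits

H = −Σ pᵢ log₂ pᵢ.
−0.140·log₂(0.140) = 0.3971
−0.292·log₂(0.292) = 0.5186
−0.322·log₂(0.322) = 0.5264
−0.246·log₂(0.246) = 0.4977
Sum ≈ 1.9398 → 1.9398 bits.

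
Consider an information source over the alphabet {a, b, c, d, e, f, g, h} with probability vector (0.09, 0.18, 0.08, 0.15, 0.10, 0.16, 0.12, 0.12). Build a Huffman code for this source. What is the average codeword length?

2.99 bits/symbol

Repeatedly combine the two least-probable nodes; the expected code length is the sum of the merged weights.
merge 2/25 + 9/100 → 17/100
merge 1/10 + 3/25 → 11/50
merge 3/25 + 3/20 → 27/100
merge 4/25 + 17/100 → 33/100
merge 9/50 + 11/50 → 2/5
merge 27/100 + 33/100 → 3/5
merge 2/5 + 3/5 → 1
L = 17/100 + 11/50 + 27/100 + 33/100 + 2/5 + 3/5 + 1 = 299/100 = 2.99 bits/symbol.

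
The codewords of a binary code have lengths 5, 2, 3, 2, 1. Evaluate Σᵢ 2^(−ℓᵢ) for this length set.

With common denominator 2^5 = 32: Σ 2^(−ℓᵢ) = 1/32 + 8/32 + 4/32 + 8/32 + 16/32 = 37/32 = 1.15625.

1.15625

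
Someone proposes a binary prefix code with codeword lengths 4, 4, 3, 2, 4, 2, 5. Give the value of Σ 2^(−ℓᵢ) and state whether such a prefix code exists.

0.84375; yes

With common denominator 2^5 = 32: Σ 2^(−ℓᵢ) = 2/32 + 2/32 + 4/32 + 8/32 + 2/32 + 8/32 + 1/32 = 27/32 = 0.84375.
Kraft's inequality requires Σ ≤ 1; here Σ = 0.84375 ≤ 1, so such a prefix code exists.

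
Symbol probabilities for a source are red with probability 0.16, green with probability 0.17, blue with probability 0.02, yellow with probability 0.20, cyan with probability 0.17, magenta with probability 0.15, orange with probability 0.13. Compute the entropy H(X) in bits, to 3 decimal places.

2.663 bits

H = −Σ pᵢ log₂ pᵢ.
−0.16·log₂(0.16) = 0.4230
−0.17·log₂(0.17) = 0.4346
−0.02·log₂(0.02) = 0.1129
−0.20·log₂(0.20) = 0.4644
−0.17·log₂(0.17) = 0.4346
−0.15·log₂(0.15) = 0.4105
−0.13·log₂(0.13) = 0.3826
Sum ≈ 2.6626 → 2.663 bits.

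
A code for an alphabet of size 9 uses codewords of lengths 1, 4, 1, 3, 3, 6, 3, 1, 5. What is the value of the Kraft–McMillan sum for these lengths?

With common denominator 2^6 = 64: Σ 2^(−ℓᵢ) = 32/64 + 4/64 + 32/64 + 8/64 + 8/64 + 1/64 + 8/64 + 32/64 + 2/64 = 127/64 = 1.984375.

1.984375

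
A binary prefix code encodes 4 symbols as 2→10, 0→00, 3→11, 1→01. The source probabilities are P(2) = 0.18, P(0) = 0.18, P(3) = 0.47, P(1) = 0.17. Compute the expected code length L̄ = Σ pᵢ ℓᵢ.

2 bits/symbol

L̄ = Σ pᵢ·ℓᵢ = 0.18·2 + 0.18·2 + 0.47·2 + 0.17·2 = 2 bits/symbol.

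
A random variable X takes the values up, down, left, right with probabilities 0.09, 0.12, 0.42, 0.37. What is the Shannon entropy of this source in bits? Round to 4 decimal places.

1.7361 bits

H = −Σ pᵢ log₂ pᵢ.
−0.09·log₂(0.09) = 0.3127
−0.12·log₂(0.12) = 0.3671
−0.42·log₂(0.42) = 0.5256
−0.37·log₂(0.37) = 0.5307
Sum ≈ 1.7361 → 1.7361 bits.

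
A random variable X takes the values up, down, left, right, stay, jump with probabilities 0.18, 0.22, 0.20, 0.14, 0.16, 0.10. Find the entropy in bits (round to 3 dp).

2.543 bits

H = −Σ pᵢ log₂ pᵢ.
−0.18·log₂(0.18) = 0.4453
−0.22·log₂(0.22) = 0.4806
−0.20·log₂(0.20) = 0.4644
−0.14·log₂(0.14) = 0.3971
−0.16·log₂(0.16) = 0.4230
−0.10·log₂(0.10) = 0.3322
Sum ≈ 2.5426 → 2.543 bits.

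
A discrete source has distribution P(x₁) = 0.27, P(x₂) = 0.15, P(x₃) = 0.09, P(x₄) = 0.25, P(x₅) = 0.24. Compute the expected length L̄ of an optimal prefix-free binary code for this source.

Repeatedly combine the two least-probable nodes; the expected code length is the sum of the merged weights.
merge 9/100 + 3/20 → 6/25
merge 6/25 + 6/25 → 12/25
merge 1/4 + 27/100 → 13/25
merge 12/25 + 13/25 → 1
L = 6/25 + 12/25 + 13/25 + 1 = 56/25 = 2.24 bits/symbol.

2.24 bits/symbol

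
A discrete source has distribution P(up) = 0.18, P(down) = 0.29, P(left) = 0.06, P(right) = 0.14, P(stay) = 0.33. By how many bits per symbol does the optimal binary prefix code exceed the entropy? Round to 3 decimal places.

0.068 bits

Entropy H = −Σ p log₂ p ≈ 2.1317 bits.
Huffman merges: 3/50+7/50→1/5; 9/50+1/5→19/50; 29/100+33/100→31/50; 19/50+31/50→1. L = 11/5 ≈ 2.2000.
L − H = 2.2000 − 2.1317 = 0.068 bits.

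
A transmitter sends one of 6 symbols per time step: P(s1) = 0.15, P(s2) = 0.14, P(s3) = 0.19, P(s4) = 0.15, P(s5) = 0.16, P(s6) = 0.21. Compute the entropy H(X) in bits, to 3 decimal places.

2.569 bits

H = −Σ pᵢ log₂ pᵢ.
−0.15·log₂(0.15) = 0.4105
−0.14·log₂(0.14) = 0.3971
−0.19·log₂(0.19) = 0.4552
−0.15·log₂(0.15) = 0.4105
−0.16·log₂(0.16) = 0.4230
−0.21·log₂(0.21) = 0.4728
Sum ≈ 2.5693 → 2.569 bits.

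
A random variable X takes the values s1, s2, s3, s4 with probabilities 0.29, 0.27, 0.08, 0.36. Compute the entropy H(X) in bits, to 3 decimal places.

H = −Σ pᵢ log₂ pᵢ.
−0.29·log₂(0.29) = 0.5179
−0.27·log₂(0.27) = 0.5100
−0.08·log₂(0.08) = 0.2915
−0.36·log₂(0.36) = 0.5306
Sum ≈ 1.8500 → 1.850 bits.

1.850 bits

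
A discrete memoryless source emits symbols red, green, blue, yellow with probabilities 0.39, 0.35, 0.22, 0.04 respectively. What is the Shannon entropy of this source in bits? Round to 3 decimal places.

H = −Σ pᵢ log₂ pᵢ.
−0.39·log₂(0.39) = 0.5298
−0.35·log₂(0.35) = 0.5301
−0.22·log₂(0.22) = 0.4806
−0.04·log₂(0.04) = 0.1858
Sum ≈ 1.7262 → 1.726 bits.

1.726 bits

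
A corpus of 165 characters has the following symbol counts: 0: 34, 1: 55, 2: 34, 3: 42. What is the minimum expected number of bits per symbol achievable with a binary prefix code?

2 bits/symbol

Probabilities are the counts divided by 165.
Repeatedly combine the two least-probable nodes; the expected code length is the sum of the merged weights.
merge 34/165 + 34/165 → 68/165
merge 14/55 + 1/3 → 97/165
merge 68/165 + 97/165 → 1
L = 68/165 + 97/165 + 1 = 2 bits/symbol.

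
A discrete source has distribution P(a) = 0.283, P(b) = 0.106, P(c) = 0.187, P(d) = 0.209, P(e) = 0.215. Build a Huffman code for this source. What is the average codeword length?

Repeatedly combine the two least-probable nodes; the expected code length is the sum of the merged weights.
merge 53/500 + 187/1000 → 293/1000
merge 209/1000 + 43/200 → 53/125
merge 283/1000 + 293/1000 → 72/125
merge 53/125 + 72/125 → 1
L = 293/1000 + 53/125 + 72/125 + 1 = 2293/1000 = 2.293 bits/symbol.

2.293 bits/symbol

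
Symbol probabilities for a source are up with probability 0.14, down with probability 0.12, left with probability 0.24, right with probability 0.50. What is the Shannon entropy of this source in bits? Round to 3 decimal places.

H = −Σ pᵢ log₂ pᵢ.
−0.14·log₂(0.14) = 0.3971
−0.12·log₂(0.12) = 0.3671
−0.24·log₂(0.24) = 0.4941
−0.50·log₂(0.50) = 0.5000
Sum ≈ 1.7583 → 1.758 bits.

1.758 bits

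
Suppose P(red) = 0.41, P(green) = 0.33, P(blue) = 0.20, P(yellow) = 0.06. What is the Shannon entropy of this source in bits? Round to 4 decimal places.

1.7631 bits

H = −Σ pᵢ log₂ pᵢ.
−0.41·log₂(0.41) = 0.5274
−0.33·log₂(0.33) = 0.5278
−0.20·log₂(0.20) = 0.4644
−0.06·log₂(0.06) = 0.2435
Sum ≈ 1.7631 → 1.7631 bits.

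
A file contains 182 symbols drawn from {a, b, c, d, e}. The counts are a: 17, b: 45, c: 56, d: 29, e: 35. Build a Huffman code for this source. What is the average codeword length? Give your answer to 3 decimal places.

2.253 bits/symbol

Probabilities are the counts divided by 182.
Repeatedly combine the two least-probable nodes; the expected code length is the sum of the merged weights.
merge 17/182 + 29/182 → 23/91
merge 5/26 + 45/182 → 40/91
merge 23/91 + 4/13 → 51/91
merge 40/91 + 51/91 → 1
L = 23/91 + 40/91 + 51/91 + 1 = 205/91 ≈ 2.253 bits/symbol.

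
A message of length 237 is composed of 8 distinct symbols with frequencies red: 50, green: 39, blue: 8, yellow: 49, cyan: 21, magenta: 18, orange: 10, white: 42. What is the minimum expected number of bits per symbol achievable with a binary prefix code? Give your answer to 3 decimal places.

2.810 bits/symbol

Probabilities are the counts divided by 237.
Repeatedly combine the two least-probable nodes; the expected code length is the sum of the merged weights.
merge 8/237 + 10/237 → 6/79
merge 6/79 + 6/79 → 12/79
merge 7/79 + 12/79 → 19/79
merge 13/79 + 14/79 → 27/79
merge 49/237 + 50/237 → 33/79
merge 19/79 + 27/79 → 46/79
merge 33/79 + 46/79 → 1
L = 6/79 + 12/79 + 19/79 + 27/79 + 33/79 + 46/79 + 1 = 222/79 ≈ 2.810 bits/symbol.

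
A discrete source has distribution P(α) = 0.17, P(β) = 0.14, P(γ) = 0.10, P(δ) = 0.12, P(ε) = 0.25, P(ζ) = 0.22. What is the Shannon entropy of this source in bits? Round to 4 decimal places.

2.5115 bits

H = −Σ pᵢ log₂ pᵢ.
−0.17·log₂(0.17) = 0.4346
−0.14·log₂(0.14) = 0.3971
−0.10·log₂(0.10) = 0.3322
−0.12·log₂(0.12) = 0.3671
−0.25·log₂(0.25) = 0.5000
−0.22·log₂(0.22) = 0.4806
Sum ≈ 2.5115 → 2.5115 bits.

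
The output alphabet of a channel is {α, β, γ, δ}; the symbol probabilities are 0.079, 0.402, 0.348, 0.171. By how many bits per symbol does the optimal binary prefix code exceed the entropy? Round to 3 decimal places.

Entropy H = −Σ p log₂ p ≈ 1.7835 bits.
Huffman merges: 79/1000+171/1000→1/4; 1/4+87/250→299/500; 201/500+299/500→1. L = 231/125 ≈ 1.8480.
L − H = 1.8480 − 1.7835 = 0.065 bits.

0.065 bits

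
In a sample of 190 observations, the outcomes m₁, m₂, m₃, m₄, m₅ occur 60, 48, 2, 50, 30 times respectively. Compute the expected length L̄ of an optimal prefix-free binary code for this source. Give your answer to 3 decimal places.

Probabilities are the counts divided by 190.
Repeatedly combine the two least-probable nodes; the expected code length is the sum of the merged weights.
merge 1/95 + 3/19 → 16/95
merge 16/95 + 24/95 → 8/19
merge 5/19 + 6/19 → 11/19
merge 8/19 + 11/19 → 1
L = 16/95 + 8/19 + 11/19 + 1 = 206/95 ≈ 2.168 bits/symbol.

2.168 bits/symbol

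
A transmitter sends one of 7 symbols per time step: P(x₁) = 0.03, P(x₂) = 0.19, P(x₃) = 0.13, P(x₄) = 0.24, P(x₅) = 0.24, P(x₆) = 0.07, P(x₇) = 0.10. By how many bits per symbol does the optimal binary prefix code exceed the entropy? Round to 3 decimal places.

Entropy H = −Σ p log₂ p ≈ 2.5787 bits.
Huffman merges: 3/100+7/100→1/10; 1/10+1/10→1/5; 13/100+19/100→8/25; 1/5+6/25→11/25; 6/25+8/25→14/25; 11/25+14/25→1. L = 131/50 ≈ 2.6200.
L − H = 2.6200 − 2.5787 = 0.041 bits.

0.041 bits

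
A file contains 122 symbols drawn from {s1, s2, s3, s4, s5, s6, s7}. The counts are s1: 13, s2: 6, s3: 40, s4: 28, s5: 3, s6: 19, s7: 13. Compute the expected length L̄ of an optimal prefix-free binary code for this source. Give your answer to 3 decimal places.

Probabilities are the counts divided by 122.
Repeatedly combine the two least-probable nodes; the expected code length is the sum of the merged weights.
merge 3/122 + 3/61 → 9/122
merge 9/122 + 13/122 → 11/61
merge 13/122 + 19/122 → 16/61
merge 11/61 + 14/61 → 25/61
merge 16/61 + 20/61 → 36/61
merge 25/61 + 36/61 → 1
L = 9/122 + 11/61 + 16/61 + 25/61 + 36/61 + 1 = 307/122 ≈ 2.516 bits/symbol.

2.516 bits/symbol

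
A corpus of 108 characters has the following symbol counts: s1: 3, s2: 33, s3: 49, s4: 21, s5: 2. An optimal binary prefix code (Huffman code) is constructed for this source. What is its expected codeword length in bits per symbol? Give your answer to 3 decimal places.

Probabilities are the counts divided by 108.
Repeatedly combine the two least-probable nodes; the expected code length is the sum of the merged weights.
merge 1/54 + 1/36 → 5/108
merge 5/108 + 7/36 → 13/54
merge 13/54 + 11/36 → 59/108
merge 49/108 + 59/108 → 1
L = 5/108 + 13/54 + 59/108 + 1 = 11/6 ≈ 1.833 bits/symbol.

1.833 bits/symbol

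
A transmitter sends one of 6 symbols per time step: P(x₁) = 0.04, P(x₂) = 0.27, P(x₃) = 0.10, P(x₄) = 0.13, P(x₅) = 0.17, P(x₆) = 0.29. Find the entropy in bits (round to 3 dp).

H = −Σ pᵢ log₂ pᵢ.
−0.04·log₂(0.04) = 0.1858
−0.27·log₂(0.27) = 0.5100
−0.10·log₂(0.10) = 0.3322
−0.13·log₂(0.13) = 0.3826
−0.17·log₂(0.17) = 0.4346
−0.29·log₂(0.29) = 0.5179
Sum ≈ 2.3631 → 2.363 bits.

2.363 bits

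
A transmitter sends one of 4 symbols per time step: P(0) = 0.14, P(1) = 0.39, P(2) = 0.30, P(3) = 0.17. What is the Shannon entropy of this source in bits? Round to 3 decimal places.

H = −Σ pᵢ log₂ pᵢ.
−0.14·log₂(0.14) = 0.3971
−0.39·log₂(0.39) = 0.5298
−0.30·log₂(0.30) = 0.5211
−0.17·log₂(0.17) = 0.4346
Sum ≈ 1.8826 → 1.883 bits.

1.883 bits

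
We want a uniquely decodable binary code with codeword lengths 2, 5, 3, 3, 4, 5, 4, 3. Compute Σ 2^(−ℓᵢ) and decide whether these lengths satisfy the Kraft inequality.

With common denominator 2^5 = 32: Σ 2^(−ℓᵢ) = 8/32 + 1/32 + 4/32 + 4/32 + 2/32 + 1/32 + 2/32 + 4/32 = 26/32 = 0.8125.
Kraft's inequality requires Σ ≤ 1; here Σ = 0.8125 ≤ 1, so such a prefix code exists.

0.8125; yes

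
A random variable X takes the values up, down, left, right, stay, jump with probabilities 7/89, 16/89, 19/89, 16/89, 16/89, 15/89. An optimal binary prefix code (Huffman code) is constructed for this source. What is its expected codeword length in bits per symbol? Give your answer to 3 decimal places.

Repeatedly combine the two least-probable nodes; the expected code length is the sum of the merged weights.
merge 7/89 + 15/89 → 22/89
merge 16/89 + 16/89 → 32/89
merge 16/89 + 19/89 → 35/89
merge 22/89 + 32/89 → 54/89
merge 35/89 + 54/89 → 1
L = 22/89 + 32/89 + 35/89 + 54/89 + 1 = 232/89 ≈ 2.607 bits/symbol.

2.607 bits/symbol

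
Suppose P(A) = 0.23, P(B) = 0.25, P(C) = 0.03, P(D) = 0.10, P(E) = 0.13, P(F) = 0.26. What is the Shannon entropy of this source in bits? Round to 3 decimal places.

H = −Σ pᵢ log₂ pᵢ.
−0.23·log₂(0.23) = 0.4877
−0.25·log₂(0.25) = 0.5000
−0.03·log₂(0.03) = 0.1518
−0.10·log₂(0.10) = 0.3322
−0.13·log₂(0.13) = 0.3826
−0.26·log₂(0.26) = 0.5053
Sum ≈ 2.3596 → 2.360 bits.

2.360 bits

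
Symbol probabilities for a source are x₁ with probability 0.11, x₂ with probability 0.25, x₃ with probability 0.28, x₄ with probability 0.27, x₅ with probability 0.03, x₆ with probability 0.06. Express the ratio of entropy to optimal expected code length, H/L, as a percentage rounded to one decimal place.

99.1%

Entropy H = −Σ p log₂ p ≈ 2.2698 bits.
Huffman merges: 3/100+3/50→9/100; 9/100+11/100→1/5; 1/5+1/4→9/20; 27/100+7/25→11/20; 9/20+11/20→1. L = 229/100 ≈ 2.2900.
Efficiency = H/L = 2.2698/2.2900 = 99.1%.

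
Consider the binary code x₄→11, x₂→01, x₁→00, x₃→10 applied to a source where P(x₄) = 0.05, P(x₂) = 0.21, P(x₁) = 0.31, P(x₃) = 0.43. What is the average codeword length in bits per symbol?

L̄ = Σ pᵢ·ℓᵢ = 0.05·2 + 0.21·2 + 0.31·2 + 0.43·2 = 2 bits/symbol.

2 bits/symbol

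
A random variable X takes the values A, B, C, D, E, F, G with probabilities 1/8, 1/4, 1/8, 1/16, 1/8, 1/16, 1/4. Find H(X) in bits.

Each probability is a power of 1/2, so log₂(1/p) is an integer.
H = Σ p·log₂(1/p) = 1/8·3 + 1/4·2 + 1/8·3 + 1/16·4 + 1/8·3 + 1/16·4 + 1/4·2 = 2.625 bits.

2.625 bits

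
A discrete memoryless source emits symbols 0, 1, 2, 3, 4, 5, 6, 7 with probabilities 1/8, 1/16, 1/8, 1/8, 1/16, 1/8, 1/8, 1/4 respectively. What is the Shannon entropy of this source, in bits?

2.875 bits

Each probability is a power of 1/2, so log₂(1/p) is an integer.
H = Σ p·log₂(1/p) = 1/8·3 + 1/16·4 + 1/8·3 + 1/8·3 + 1/16·4 + 1/8·3 + 1/8·3 + 1/4·2 = 2.875 bits.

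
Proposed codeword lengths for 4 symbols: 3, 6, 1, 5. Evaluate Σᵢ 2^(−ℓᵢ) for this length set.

0.671875

With common denominator 2^6 = 64: Σ 2^(−ℓᵢ) = 8/64 + 1/64 + 32/64 + 2/64 = 43/64 = 0.671875.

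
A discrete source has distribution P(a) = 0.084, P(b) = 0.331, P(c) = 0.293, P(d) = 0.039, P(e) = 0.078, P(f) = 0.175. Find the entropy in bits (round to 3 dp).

2.257 bits

H = −Σ pᵢ log₂ pᵢ.
−0.084·log₂(0.084) = 0.3002
−0.331·log₂(0.331) = 0.5280
−0.293·log₂(0.293) = 0.5189
−0.039·log₂(0.039) = 0.1825
−0.078·log₂(0.078) = 0.2871
−0.175·log₂(0.175) = 0.4401
Sum ≈ 2.2567 → 2.257 bits.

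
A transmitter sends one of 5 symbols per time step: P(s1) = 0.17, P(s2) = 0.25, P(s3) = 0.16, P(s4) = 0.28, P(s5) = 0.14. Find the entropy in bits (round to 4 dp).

2.2689 bits

H = −Σ pᵢ log₂ pᵢ.
−0.17·log₂(0.17) = 0.4346
−0.25·log₂(0.25) = 0.5000
−0.16·log₂(0.16) = 0.4230
−0.28·log₂(0.28) = 0.5142
−0.14·log₂(0.14) = 0.3971
Sum ≈ 2.2689 → 2.2689 bits.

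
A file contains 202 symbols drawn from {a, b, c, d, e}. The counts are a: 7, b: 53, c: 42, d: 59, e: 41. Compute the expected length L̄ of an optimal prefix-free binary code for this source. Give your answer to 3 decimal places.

Probabilities are the counts divided by 202.
Repeatedly combine the two least-probable nodes; the expected code length is the sum of the merged weights.
merge 7/202 + 41/202 → 24/101
merge 21/101 + 24/101 → 45/101
merge 53/202 + 59/202 → 56/101
merge 45/101 + 56/101 → 1
L = 24/101 + 45/101 + 56/101 + 1 = 226/101 ≈ 2.238 bits/symbol.

2.238 bits/symbol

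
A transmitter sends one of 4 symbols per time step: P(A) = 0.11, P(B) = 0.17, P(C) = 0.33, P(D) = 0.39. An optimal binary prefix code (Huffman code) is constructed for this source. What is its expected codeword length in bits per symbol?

Repeatedly combine the two least-probable nodes; the expected code length is the sum of the merged weights.
merge 11/100 + 17/100 → 7/25
merge 7/25 + 33/100 → 61/100
merge 39/100 + 61/100 → 1
L = 7/25 + 61/100 + 1 = 189/100 = 1.89 bits/symbol.

1.89 bits/symbol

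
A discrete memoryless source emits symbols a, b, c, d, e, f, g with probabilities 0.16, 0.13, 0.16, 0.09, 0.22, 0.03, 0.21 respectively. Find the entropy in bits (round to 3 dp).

2.646 bits

H = −Σ pᵢ log₂ pᵢ.
−0.16·log₂(0.16) = 0.4230
−0.13·log₂(0.13) = 0.3826
−0.16·log₂(0.16) = 0.4230
−0.09·log₂(0.09) = 0.3127
−0.22·log₂(0.22) = 0.4806
−0.03·log₂(0.03) = 0.1518
−0.21·log₂(0.21) = 0.4728
Sum ≈ 2.6465 → 2.646 bits.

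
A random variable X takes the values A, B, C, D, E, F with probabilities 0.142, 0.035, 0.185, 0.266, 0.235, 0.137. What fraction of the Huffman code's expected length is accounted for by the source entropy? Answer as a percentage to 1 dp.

97.0%

Entropy H = −Σ p log₂ p ≈ 2.4116 bits.
Huffman merges: 7/200+137/1000→43/250; 71/500+43/250→157/500; 37/200+47/200→21/50; 133/500+157/500→29/50; 21/50+29/50→1. L = 1243/500 ≈ 2.4860.
Efficiency = H/L = 2.4116/2.4860 = 97.0%.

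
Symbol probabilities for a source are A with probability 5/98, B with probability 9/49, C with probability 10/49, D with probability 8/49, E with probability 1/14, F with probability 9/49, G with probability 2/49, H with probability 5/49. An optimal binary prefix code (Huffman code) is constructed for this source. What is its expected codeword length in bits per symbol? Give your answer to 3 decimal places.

Repeatedly combine the two least-probable nodes; the expected code length is the sum of the merged weights.
merge 2/49 + 5/98 → 9/98
merge 1/14 + 9/98 → 8/49
merge 5/49 + 8/49 → 13/49
merge 8/49 + 9/49 → 17/49
merge 9/49 + 10/49 → 19/49
merge 13/49 + 17/49 → 30/49
merge 19/49 + 30/49 → 1
L = 9/98 + 8/49 + 13/49 + 17/49 + 19/49 + 30/49 + 1 = 281/98 ≈ 2.867 bits/symbol.

2.867 bits/symbol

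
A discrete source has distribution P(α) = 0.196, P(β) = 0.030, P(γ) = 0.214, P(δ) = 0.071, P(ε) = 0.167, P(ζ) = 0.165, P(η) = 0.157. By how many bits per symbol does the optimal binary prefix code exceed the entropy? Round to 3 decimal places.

Entropy H = −Σ p log₂ p ≈ 2.6390 bits.
Huffman merges: 3/100+71/1000→101/1000; 101/1000+157/1000→129/500; 33/200+167/1000→83/250; 49/250+107/500→41/100; 129/500+83/250→59/100; 41/100+59/100→1. L = 2691/1000 ≈ 2.6910.
L − H = 2.6910 − 2.6390 = 0.052 bits.

0.052 bits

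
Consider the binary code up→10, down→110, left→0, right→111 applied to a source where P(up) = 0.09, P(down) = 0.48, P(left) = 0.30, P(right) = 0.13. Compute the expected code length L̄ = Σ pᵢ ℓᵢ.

2.31 bits/symbol

L̄ = Σ pᵢ·ℓᵢ = 0.09·2 + 0.48·3 + 0.30·1 + 0.13·3 = 2.31 bits/symbol.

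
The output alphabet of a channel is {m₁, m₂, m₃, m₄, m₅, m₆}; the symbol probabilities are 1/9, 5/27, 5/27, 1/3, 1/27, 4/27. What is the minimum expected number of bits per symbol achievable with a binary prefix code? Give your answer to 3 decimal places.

2.444 bits/symbol

Repeatedly combine the two least-probable nodes; the expected code length is the sum of the merged weights.
merge 1/27 + 1/9 → 4/27
merge 4/27 + 4/27 → 8/27
merge 5/27 + 5/27 → 10/27
merge 8/27 + 1/3 → 17/27
merge 10/27 + 17/27 → 1
L = 4/27 + 8/27 + 10/27 + 17/27 + 1 = 22/9 ≈ 2.444 bits/symbol.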